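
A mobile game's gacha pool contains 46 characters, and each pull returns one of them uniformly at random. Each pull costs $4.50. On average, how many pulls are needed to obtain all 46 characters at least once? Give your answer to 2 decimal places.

Split into phases: going from k distinct to k+1 distinct takes on average 46/(46-k) pulls.
E[T] = 46/46 + 46/45 + 46/44 + ... + 46/2 + 46/1 = 46·H_{46}.
H_{46} = 4.417, so E[T] = 203.168.

203.17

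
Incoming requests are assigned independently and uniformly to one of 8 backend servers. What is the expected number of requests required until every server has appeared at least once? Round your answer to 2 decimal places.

The wait to go from k to k+1 distinct servers is geometric with mean 8/(8-k).
E[T] = 8/8 + 8/7 + 8/6 + ... + 8/2 + 8/1 = 8·H_{8}.
H_{8} = 2.718, so E[T] = 21.743.

21.74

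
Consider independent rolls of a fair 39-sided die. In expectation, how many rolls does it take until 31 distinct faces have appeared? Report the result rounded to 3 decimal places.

59.892

Going from k to k+1 distinct takes a geometric number of rolls with mean 39/(39-k).
Sum over k = 0,...,30: E = 39/39 + 39/38 + 39/37 + ... + 39/10 + 39/9 = 59.8917.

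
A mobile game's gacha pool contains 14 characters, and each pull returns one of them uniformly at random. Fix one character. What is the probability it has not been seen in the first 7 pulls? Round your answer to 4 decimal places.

Each pull misses the fixed character with probability (14-1)/14 = 13/14, independently.
P(still missing after 7) = (13/14)^7 = 0.59526.

0.5953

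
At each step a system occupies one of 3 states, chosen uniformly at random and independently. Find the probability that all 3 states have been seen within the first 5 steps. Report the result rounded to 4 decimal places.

Let A_i be the event that state i is missing after 5 steps. By inclusion–exclusion on the A_i,
P(all seen) = Σ_{j=0}^{3} (-1)^j C(3,j)((3-j)/3)^5
= 1.00000 - 0.39506 + 0.01235 - 0.00000
= 0.61728.

0.6173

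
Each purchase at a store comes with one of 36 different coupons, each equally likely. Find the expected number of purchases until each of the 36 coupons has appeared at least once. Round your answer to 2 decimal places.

150.28

The wait to go from k to k+1 distinct coupons is geometric with mean 36/(36-k).
E[T] = 36/36 + 36/35 + 36/34 + ... + 36/2 + 36/1 = 36·H_{36}.
H_{36} = 4.175, so E[T] = 150.284.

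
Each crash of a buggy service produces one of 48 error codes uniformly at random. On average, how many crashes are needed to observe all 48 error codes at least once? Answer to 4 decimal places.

After k distinct error codes have appeared, the next crash gives a new one with probability (48-k)/48, so the expected wait for the (k+1)-th is 48/(48-k).
E[T] = 48/48 + 48/47 + 48/46 + ... + 48/2 + 48/1 = 48·H_{48}.
H_{48} = 4.45880, so E[T] = 214.02226.

214.0223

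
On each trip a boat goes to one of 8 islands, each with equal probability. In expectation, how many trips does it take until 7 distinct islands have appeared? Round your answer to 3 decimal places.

13.743

With k distinct islands already seen, the next new one arrives after an expected 8/(8-k) trips.
Sum over k = 0,...,6: E = 8/8 + 8/7 + 8/6 + ... + 8/3 + 8/2 = 13.7429.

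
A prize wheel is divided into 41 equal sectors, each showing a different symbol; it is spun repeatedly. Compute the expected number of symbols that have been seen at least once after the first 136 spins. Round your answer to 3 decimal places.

For each symbol, P(seen in 136 spins) = 1 - (40/41)^136 = 0.9652.
By linearity of expectation, E[distinct seen] = 41·(1 - (40/41)^136) = 39.5733.

39.573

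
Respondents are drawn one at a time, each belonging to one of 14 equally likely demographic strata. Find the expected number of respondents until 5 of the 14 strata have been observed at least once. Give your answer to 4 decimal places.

5.9163

Going from k to k+1 distinct takes a geometric number of respondents with mean 14/(14-k).
Sum over k = 0,...,4: E = 14/14 + 14/13 + 14/12 + 14/11 + 14/10 = 5.91632.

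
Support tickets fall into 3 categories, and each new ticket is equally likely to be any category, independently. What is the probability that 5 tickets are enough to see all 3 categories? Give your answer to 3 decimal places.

Let A_i be the event that category i is missing after 5 tickets. By inclusion–exclusion on the A_i,
P(all seen) = Σ_{j=0}^{3} (-1)^j C(3,j)((3-j)/3)^5
= 1.0000 - 0.3951 + 0.0123 - 0.0000
= 0.6173.

0.617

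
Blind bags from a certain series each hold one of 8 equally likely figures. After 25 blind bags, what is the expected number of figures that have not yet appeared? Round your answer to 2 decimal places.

For each figure, P(unseen after 25) = (7/8)^25 = 0.035.
By linearity of expectation, E[unseen] = 8·(7/8)^25 = 0.284.

0.28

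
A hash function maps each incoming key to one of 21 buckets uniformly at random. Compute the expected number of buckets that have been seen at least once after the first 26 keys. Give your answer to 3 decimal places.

15.094

For each bucket, P(seen in 26 keys) = 1 - (20/21)^26 = 0.7188.
By linearity of expectation, E[distinct seen] = 21·(1 - (20/21)^26) = 15.0939.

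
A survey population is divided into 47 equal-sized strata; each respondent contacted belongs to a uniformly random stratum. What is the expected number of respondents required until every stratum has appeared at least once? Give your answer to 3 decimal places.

The wait to go from k to k+1 distinct strata is geometric with mean 47/(47-k).
E[T] = 47/47 + 47/46 + 47/45 + ... + 47/2 + 47/1 = 47·H_{47}.
H_{47} = 4.4380, so E[T] = 208.5843.

208.584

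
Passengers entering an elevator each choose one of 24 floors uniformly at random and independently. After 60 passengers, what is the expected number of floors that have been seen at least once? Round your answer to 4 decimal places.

For each floor, P(seen in 60 passengers) = 1 - (23/24)^60 = 0.92220.
By linearity of expectation, E[distinct seen] = 24·(1 - (23/24)^60) = 22.13273.

22.1327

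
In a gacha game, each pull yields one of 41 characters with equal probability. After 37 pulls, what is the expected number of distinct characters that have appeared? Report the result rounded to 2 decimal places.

For each character, P(seen in 37 pulls) = 1 - (40/41)^37 = 0.599.
By linearity of expectation, E[distinct seen] = 41·(1 - (40/41)^37) = 24.556.

24.56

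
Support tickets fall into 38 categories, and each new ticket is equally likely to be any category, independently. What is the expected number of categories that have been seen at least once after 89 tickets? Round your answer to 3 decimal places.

34.460

For each category, P(seen in 89 tickets) = 1 - (37/38)^89 = 0.9068.
By linearity of expectation, E[distinct seen] = 38·(1 - (37/38)^89) = 34.4601.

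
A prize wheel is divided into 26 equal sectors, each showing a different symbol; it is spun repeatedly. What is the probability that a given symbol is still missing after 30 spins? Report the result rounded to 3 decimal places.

0.308

Each spin misses the fixed symbol with probability (26-1)/26 = 25/26, independently.
P(still missing after 30) = (25/26)^30 = 0.3083.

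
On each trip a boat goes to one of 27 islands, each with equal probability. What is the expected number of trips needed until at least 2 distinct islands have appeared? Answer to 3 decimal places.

2.038

With k distinct islands already seen, the next new one arrives after an expected 27/(27-k) trips.
Sum over k = 0,...,1: E = 27/27 + 27/26 = 2.0385.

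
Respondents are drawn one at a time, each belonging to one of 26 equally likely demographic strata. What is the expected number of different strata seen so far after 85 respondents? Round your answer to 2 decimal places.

25.07

For each stratum, P(seen in 85 respondents) = 1 - (25/26)^85 = 0.964.
By linearity of expectation, E[distinct seen] = 26·(1 - (25/26)^85) = 25.073.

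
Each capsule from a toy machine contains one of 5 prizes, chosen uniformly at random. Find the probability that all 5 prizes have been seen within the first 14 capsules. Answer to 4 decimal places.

By inclusion–exclusion over which prizes are missing,
P(all seen) = Σ_{j=0}^{5} (-1)^j C(5,j)((5-j)/5)^14
= 1.00000 - 0.21990 + 0.00784 - 0.00003 + 0.00000 - 0.00000
= 0.78791.

0.7879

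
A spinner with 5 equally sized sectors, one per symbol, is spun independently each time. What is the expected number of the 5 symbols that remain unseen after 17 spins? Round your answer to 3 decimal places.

0.113

For each symbol, P(unseen after 17) = (4/5)^17 = 0.0225.
By linearity of expectation, E[unseen] = 5·(4/5)^17 = 0.1126.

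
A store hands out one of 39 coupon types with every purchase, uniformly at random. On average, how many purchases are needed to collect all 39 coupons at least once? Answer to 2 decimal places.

165.89

Split into phases: going from k distinct to k+1 distinct takes on average 39/(39-k) purchases.
E[T] = 39/39 + 39/38 + 39/37 + ... + 39/2 + 39/1 = 39·H_{39}.
H_{39} = 4.254, so E[T] = 165.888.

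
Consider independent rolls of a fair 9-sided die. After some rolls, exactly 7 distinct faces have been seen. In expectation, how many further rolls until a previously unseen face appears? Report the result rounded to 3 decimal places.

4.500

Each roll yields a new face with probability (9-7)/9 = 2/9, so the wait is geometric with mean 9/2.
E = 9/2 = 4.5000.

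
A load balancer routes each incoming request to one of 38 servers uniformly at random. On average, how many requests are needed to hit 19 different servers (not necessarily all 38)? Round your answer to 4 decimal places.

Going from k to k+1 distinct takes a geometric number of requests with mean 38/(38-k).
Sum over k = 0,...,18: E = 38/38 + 38/37 + 38/36 + ... + 38/21 + 38/20 = 25.84617.

25.8462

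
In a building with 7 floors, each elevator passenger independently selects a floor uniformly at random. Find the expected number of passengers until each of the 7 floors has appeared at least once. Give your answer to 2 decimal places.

The wait to go from k to k+1 distinct floors is geometric with mean 7/(7-k).
E[T] = 7/7 + 7/6 + 7/5 + ... + 7/2 + 7/1 = 7·H_{7}.
H_{7} = 2.593, so E[T] = 18.150.

18.15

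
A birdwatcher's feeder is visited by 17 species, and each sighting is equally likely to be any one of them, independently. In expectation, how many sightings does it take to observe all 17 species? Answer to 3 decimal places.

58.472

The wait to go from k to k+1 distinct species is geometric with mean 17/(17-k).
E[T] = 17/17 + 17/16 + 17/15 + ... + 17/2 + 17/1 = 17·H_{17}.
H_{17} = 3.4396, so E[T] = 58.4724.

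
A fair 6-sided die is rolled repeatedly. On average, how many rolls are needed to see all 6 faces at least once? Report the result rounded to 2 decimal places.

14.70

Split into phases: going from k distinct to k+1 distinct takes on average 6/(6-k) rolls.
E[T] = 6/6 + 6/5 + 6/4 + 6/3 + 6/2 + 6/1 = 6·H_{6}.
H_{6} = 2.450, so E[T] = 14.700.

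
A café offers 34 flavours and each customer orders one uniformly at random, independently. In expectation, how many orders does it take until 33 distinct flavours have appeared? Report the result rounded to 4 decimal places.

106.0191

Going from k to k+1 distinct takes a geometric number of orders with mean 34/(34-k).
Sum over k = 0,...,32: E = 34/34 + 34/33 + 34/32 + ... + 34/3 + 34/2 = 106.01914.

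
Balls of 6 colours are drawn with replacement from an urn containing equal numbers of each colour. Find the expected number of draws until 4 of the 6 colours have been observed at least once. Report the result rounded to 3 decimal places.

5.700

Going from k to k+1 distinct takes a geometric number of draws with mean 6/(6-k).
Sum over k = 0,...,3: E = 6/6 + 6/5 + 6/4 + 6/3 = 5.7000.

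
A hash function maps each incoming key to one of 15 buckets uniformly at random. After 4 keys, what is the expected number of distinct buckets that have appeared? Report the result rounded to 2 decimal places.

3.62

For each bucket, P(seen in 4 keys) = 1 - (14/15)^4 = 0.241.
By linearity of expectation, E[distinct seen] = 15·(1 - (14/15)^4) = 3.617.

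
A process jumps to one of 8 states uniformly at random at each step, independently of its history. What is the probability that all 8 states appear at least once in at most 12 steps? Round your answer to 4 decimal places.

Let A_i be the event that state i is missing after 12 steps. By inclusion–exclusion on the A_i,
P(all seen) = Σ_{j=0}^{8} (-1)^j C(8,j)((8-j)/8)^12
= 1.00000 - 1.61134 + 0.88694 - 0.19895 + 0.01709 - 0.00043 + 0.00000 - 0.00000 + 0.00000
= 0.09331.

0.0933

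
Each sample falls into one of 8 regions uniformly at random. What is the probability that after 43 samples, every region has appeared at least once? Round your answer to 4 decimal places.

By inclusion–exclusion over which regions are missing,
P(all seen) = Σ_{j=0}^{8} (-1)^j C(8,j)((8-j)/8)^43
= 1.00000 - 0.02567 + 0.00012 - 0.00000 + 0.00000 - 0.00000 + 0.00000 - 0.00000 + 0.00000
= 0.97445.

0.9744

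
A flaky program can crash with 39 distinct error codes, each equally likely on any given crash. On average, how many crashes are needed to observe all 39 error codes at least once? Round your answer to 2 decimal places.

The wait to go from k to k+1 distinct error codes is geometric with mean 39/(39-k).
E[T] = 39/39 + 39/38 + 39/37 + ... + 39/2 + 39/1 = 39·H_{39}.
H_{39} = 4.254, so E[T] = 165.888.

165.89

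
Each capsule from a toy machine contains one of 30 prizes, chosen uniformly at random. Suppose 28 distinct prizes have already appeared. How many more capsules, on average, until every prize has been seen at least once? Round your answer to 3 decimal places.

45.000

From k distinct to k+1 distinct takes on average 30/(30-k) capsules.
Sum over k = 28,...,29: E = 30/2 + 30/1 = 45.0000.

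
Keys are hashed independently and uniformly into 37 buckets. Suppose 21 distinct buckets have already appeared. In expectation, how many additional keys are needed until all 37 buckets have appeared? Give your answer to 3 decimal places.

125.087

From k distinct to k+1 distinct takes on average 37/(37-k) keys.
Sum over k = 21,...,36: E = 37/16 + 37/15 + 37/14 + ... + 37/2 + 37/1 = 125.0870.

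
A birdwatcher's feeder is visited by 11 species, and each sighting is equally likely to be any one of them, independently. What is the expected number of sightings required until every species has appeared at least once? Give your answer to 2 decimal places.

The wait to go from k to k+1 distinct species is geometric with mean 11/(11-k).
E[T] = 11/11 + 11/10 + 11/9 + ... + 11/2 + 11/1 = 11·H_{11}.
H_{11} = 3.020, so E[T] = 33.219.

33.22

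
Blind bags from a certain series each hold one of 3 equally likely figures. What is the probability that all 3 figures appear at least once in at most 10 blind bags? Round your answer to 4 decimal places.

Let A_i be the event that figure i is missing after 10 blind bags. By inclusion–exclusion on the A_i,
P(all seen) = Σ_{j=0}^{3} (-1)^j C(3,j)((3-j)/3)^10
= 1.00000 - 0.05202 + 0.00005 - 0.00000
= 0.94803.

0.9480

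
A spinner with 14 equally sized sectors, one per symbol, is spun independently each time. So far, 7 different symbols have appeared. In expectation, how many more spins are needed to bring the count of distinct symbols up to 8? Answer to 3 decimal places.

From k distinct to k+1 distinct takes on average 14/(14-k) spins.
Only the k = 7 term is needed: E = 14/7 = 2.0000.

2.000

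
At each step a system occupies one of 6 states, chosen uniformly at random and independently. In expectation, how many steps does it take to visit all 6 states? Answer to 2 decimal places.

14.70

After k distinct states have appeared, the next step gives a new one with probability (6-k)/6, so the expected wait for the (k+1)-th is 6/(6-k).
E[T] = 6/6 + 6/5 + 6/4 + 6/3 + 6/2 + 6/1 = 6·H_{6}.
H_{6} = 2.450, so E[T] = 14.700.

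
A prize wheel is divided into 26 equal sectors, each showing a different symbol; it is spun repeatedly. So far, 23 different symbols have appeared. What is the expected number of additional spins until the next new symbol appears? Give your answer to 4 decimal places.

8.6667

The number of spins until the next new symbol is geometric with success probability 3/26, so its mean is 26/3.
E = 26/3 = 8.66667.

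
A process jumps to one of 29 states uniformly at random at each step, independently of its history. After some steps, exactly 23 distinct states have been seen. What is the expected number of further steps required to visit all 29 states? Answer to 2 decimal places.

71.05

The wait to go from k to k+1 distinct states is geometric with mean 29/(29-k).
Sum over k = 23,...,28: E = 29/6 + 29/5 + 29/4 + 29/3 + 29/2 + 29/1 = 71.050.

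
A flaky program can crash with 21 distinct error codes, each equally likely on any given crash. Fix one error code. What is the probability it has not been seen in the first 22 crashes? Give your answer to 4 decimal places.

0.3418

Each crash misses the fixed error code with probability (21-1)/21 = 20/21, independently.
P(still missing after 22) = (20/21)^22 = 0.34185.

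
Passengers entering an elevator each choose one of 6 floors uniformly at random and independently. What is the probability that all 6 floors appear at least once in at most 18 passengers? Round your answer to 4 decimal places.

0.7847

By inclusion–exclusion over which floors are missing,
P(all seen) = Σ_{j=0}^{6} (-1)^j C(6,j)((6-j)/6)^18
= 1.00000 - 0.22537 + 0.01015 - 0.00008 + 0.00000 - 0.00000 + 0.00000
= 0.78471.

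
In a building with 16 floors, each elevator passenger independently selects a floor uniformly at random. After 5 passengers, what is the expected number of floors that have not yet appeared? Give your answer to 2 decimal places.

11.59

For each floor, P(unseen after 5) = (15/16)^5 = 0.724.
By linearity of expectation, E[unseen] = 16·(15/16)^5 = 11.587.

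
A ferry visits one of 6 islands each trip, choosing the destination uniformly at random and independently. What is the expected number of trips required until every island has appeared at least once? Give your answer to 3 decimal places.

14.700

After k distinct islands have appeared, the next trip gives a new one with probability (6-k)/6, so the expected wait for the (k+1)-th is 6/(6-k).
E[T] = 6/6 + 6/5 + 6/4 + 6/3 + 6/2 + 6/1 = 6·H_{6}.
H_{6} = 2.4500, so E[T] = 14.7000.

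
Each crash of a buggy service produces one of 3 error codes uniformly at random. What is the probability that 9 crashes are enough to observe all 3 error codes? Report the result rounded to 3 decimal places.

0.922

By inclusion–exclusion over which error codes are missing,
P(all seen) = Σ_{j=0}^{3} (-1)^j C(3,j)((3-j)/3)^9
= 1.0000 - 0.0780 + 0.0002 - 0.0000
= 0.9221.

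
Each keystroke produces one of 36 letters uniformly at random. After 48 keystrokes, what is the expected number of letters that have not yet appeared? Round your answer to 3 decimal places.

9.312

For each letter, P(unseen after 48) = (35/36)^48 = 0.2587.
By linearity of expectation, E[unseen] = 36·(35/36)^48 = 9.3121.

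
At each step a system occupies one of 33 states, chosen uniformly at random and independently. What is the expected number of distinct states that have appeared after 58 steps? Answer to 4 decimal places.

27.4613

For each state, P(seen in 58 steps) = 1 - (32/33)^58 = 0.83216.
By linearity of expectation, E[distinct seen] = 33·(1 - (32/33)^58) = 27.46135.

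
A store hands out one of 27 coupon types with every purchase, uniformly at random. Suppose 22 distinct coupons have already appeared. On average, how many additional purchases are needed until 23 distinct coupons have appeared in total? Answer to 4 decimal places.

From k distinct to k+1 distinct takes on average 27/(27-k) purchases.
Only the k = 22 term is needed: E = 27/5 = 5.40000.

5.4000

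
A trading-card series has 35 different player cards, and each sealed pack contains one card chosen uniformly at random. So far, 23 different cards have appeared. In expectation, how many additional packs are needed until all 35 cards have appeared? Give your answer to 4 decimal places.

The wait to go from k to k+1 distinct cards is geometric with mean 35/(35-k).
Sum over k = 23,...,34: E = 35/12 + 35/11 + 35/10 + ... + 35/2 + 35/1 = 108.61237.

108.6124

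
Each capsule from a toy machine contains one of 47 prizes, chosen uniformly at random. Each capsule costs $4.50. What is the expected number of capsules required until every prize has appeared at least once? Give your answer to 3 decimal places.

208.584

The wait to go from k to k+1 distinct prizes is geometric with mean 47/(47-k).
E[T] = 47/47 + 47/46 + 47/45 + ... + 47/2 + 47/1 = 47·H_{47}.
H_{47} = 4.4380, so E[T] = 208.5843.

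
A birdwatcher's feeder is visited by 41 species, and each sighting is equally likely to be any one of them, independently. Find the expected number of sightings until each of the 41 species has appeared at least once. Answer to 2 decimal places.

The wait to go from k to k+1 distinct species is geometric with mean 41/(41-k).
E[T] = 41/41 + 41/40 + 41/39 + ... + 41/2 + 41/1 = 41·H_{41}.
H_{41} = 4.303, so E[T] = 176.420.

176.42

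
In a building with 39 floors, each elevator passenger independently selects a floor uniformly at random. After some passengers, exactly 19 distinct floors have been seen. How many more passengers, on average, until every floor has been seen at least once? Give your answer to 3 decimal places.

140.312

From k distinct to k+1 distinct takes on average 39/(39-k) passengers.
Sum over k = 19,...,38: E = 39/20 + 39/19 + 39/18 + ... + 39/2 + 39/1 = 140.3118.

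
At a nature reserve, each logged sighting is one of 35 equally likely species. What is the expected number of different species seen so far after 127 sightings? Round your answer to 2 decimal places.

34.12

For each species, P(seen in 127 sightings) = 1 - (34/35)^127 = 0.975.
By linearity of expectation, E[distinct seen] = 35·(1 - (34/35)^127) = 34.118.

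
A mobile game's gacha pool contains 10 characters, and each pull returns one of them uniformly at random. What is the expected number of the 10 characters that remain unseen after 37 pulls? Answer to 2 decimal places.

For each character, P(unseen after 37) = (9/10)^37 = 0.020.
By linearity of expectation, E[unseen] = 10·(9/10)^37 = 0.203.

0.20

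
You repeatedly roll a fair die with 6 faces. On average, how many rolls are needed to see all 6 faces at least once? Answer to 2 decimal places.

14.70

Split into phases: going from k distinct to k+1 distinct takes on average 6/(6-k) rolls.
E[T] = 6/6 + 6/5 + 6/4 + 6/3 + 6/2 + 6/1 = 6·H_{6}.
H_{6} = 2.450, so E[T] = 14.700.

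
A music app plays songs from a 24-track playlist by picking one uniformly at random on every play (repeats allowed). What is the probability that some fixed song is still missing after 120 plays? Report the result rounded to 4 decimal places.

On each play the fixed song fails to appear with probability 23/24.
P(still missing after 120) = (23/24)^120 = 0.00605.

0.0061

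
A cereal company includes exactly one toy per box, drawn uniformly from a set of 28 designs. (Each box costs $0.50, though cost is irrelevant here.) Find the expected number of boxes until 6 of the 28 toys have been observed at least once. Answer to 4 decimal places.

Going from k to k+1 distinct takes a geometric number of boxes with mean 28/(28-k).
Sum over k = 0,...,5: E = 28/28 + 28/27 + 28/26 + 28/25 + 28/24 + 28/23 = 6.61802.

6.6180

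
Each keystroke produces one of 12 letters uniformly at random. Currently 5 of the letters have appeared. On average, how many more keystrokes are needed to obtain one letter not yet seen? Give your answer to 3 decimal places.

1.714

The number of keystrokes until the next new letter is geometric with success probability 7/12, so its mean is 12/7.
E = 12/7 = 1.7143.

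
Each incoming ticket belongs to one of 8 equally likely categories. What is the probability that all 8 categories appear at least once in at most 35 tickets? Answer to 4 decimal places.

By inclusion–exclusion over which categories are missing,
P(all seen) = Σ_{j=0}^{8} (-1)^j C(8,j)((8-j)/8)^35
= 1.00000 - 0.07471 + 0.00119 - 0.00000 + 0.00000 - 0.00000 + 0.00000 - 0.00000 + 0.00000
= 0.92647.

0.9265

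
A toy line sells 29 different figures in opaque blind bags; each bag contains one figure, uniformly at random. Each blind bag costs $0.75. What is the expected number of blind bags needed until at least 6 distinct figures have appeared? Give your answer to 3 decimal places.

6.594

Going from k to k+1 distinct takes a geometric number of blind bags with mean 29/(29-k).
Sum over k = 0,...,5: E = 29/29 + 29/28 + 29/27 + 29/26 + 29/25 + 29/24 = 6.5935.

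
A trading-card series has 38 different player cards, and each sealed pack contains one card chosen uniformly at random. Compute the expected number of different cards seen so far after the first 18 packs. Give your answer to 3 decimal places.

For each card, P(seen in 18 packs) = 1 - (37/38)^18 = 0.3812.
By linearity of expectation, E[distinct seen] = 38·(1 - (37/38)^18) = 14.4869.

14.487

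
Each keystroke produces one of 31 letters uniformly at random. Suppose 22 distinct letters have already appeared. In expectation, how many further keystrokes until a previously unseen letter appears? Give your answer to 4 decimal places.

Each keystroke yields a new letter with probability (31-22)/31 = 9/31, so the wait is geometric with mean 31/9.
E = 31/9 = 3.44444.

3.4444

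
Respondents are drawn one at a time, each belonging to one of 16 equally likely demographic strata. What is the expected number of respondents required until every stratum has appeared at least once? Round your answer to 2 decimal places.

The wait to go from k to k+1 distinct strata is geometric with mean 16/(16-k).
E[T] = 16/16 + 16/15 + 16/14 + ... + 16/2 + 16/1 = 16·H_{16}.
H_{16} = 3.381, so E[T] = 54.092.

54.09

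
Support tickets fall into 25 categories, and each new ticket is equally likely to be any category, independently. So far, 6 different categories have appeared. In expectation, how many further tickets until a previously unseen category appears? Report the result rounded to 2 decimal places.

1.32

The number of tickets until the next new category is geometric with success probability 19/25, so its mean is 25/19.
E = 25/19 = 1.316.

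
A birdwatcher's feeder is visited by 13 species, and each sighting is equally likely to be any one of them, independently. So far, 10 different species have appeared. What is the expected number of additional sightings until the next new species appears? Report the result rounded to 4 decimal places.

4.3333

Each sighting yields a new species with probability (13-10)/13 = 3/13, so the wait is geometric with mean 13/3.
E = 13/3 = 4.33333.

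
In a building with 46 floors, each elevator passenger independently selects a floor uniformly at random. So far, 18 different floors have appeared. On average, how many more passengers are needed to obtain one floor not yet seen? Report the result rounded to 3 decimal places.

1.643

Each passenger yields a new floor with probability (46-18)/46 = 28/46, so the wait is geometric with mean 46/28.
E = 46/28 = 1.6429.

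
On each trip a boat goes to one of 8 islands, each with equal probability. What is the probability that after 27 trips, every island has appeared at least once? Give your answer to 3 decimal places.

0.794

Let A_i be the event that island i is missing after 27 trips. By inclusion–exclusion on the A_i,
P(all seen) = Σ_{j=0}^{8} (-1)^j C(8,j)((8-j)/8)^27
= 1.0000 - 0.2174 + 0.0119 - 0.0002 + 0.0000 - 0.0000 + 0.0000 - 0.0000 + 0.0000
= 0.7943.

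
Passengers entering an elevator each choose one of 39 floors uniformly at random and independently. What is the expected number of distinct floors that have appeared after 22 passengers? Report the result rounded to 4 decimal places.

16.9767

For each floor, P(seen in 22 passengers) = 1 - (38/39)^22 = 0.43530.
By linearity of expectation, E[distinct seen] = 39·(1 - (38/39)^22) = 16.97670.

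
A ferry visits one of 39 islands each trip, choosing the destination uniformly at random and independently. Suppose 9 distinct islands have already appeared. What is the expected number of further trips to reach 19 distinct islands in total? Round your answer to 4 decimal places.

15.4927

The wait to go from k to k+1 distinct islands is geometric with mean 39/(39-k).
Sum over k = 9,...,18: E = 39/30 + 39/29 + 39/28 + ... + 39/22 + 39/21 = 15.49265.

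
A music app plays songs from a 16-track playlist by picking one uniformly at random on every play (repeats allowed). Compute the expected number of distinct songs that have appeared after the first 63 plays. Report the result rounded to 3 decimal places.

For each song, P(seen in 63 plays) = 1 - (15/16)^63 = 0.9829.
By linearity of expectation, E[distinct seen] = 16·(1 - (15/16)^63) = 15.7256.

15.726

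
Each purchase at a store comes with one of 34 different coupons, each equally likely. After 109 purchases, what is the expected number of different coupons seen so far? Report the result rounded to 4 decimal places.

For each coupon, P(seen in 109 purchases) = 1 - (33/34)^109 = 0.96138.
By linearity of expectation, E[distinct seen] = 34·(1 - (33/34)^109) = 32.68690.

32.6869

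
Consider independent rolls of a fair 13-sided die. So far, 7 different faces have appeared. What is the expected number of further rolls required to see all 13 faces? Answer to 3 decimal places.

31.850

The wait to go from k to k+1 distinct faces is geometric with mean 13/(13-k).
Sum over k = 7,...,12: E = 13/6 + 13/5 + 13/4 + 13/3 + 13/2 + 13/1 = 31.8500.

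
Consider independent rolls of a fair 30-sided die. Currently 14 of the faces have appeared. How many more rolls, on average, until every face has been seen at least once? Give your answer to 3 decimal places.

From k distinct to k+1 distinct takes on average 30/(30-k) rolls.
Sum over k = 14,...,29: E = 30/16 + 30/15 + 30/14 + ... + 30/2 + 30/1 = 101.4219.

101.422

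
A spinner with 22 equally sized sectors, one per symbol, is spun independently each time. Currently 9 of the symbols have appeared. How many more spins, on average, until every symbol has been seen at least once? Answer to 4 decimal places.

69.9629

From k distinct to k+1 distinct takes on average 22/(22-k) spins.
Sum over k = 9,...,21: E = 22/13 + 22/12 + 22/11 + ... + 22/2 + 22/1 = 69.96294.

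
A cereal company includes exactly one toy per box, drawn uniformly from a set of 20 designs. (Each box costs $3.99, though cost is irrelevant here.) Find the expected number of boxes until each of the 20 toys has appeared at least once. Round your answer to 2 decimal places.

71.95

The wait to go from k to k+1 distinct toys is geometric with mean 20/(20-k).
E[T] = 20/20 + 20/19 + 20/18 + ... + 20/2 + 20/1 = 20·H_{20}.
H_{20} = 3.598, so E[T] = 71.955.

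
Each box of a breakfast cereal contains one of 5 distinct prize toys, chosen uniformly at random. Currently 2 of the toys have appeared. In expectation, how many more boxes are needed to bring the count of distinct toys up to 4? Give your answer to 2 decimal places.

4.17

With k distinct toys already seen, the next new one takes an expected 5/(5-k) boxes.
Sum over k = 2,...,3: E = 5/3 + 5/2 = 4.167.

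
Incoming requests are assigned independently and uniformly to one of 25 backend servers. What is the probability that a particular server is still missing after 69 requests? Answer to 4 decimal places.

On each request the fixed server fails to appear with probability 24/25.
P(still missing after 69) = (24/25)^69 = 0.05980.

0.0598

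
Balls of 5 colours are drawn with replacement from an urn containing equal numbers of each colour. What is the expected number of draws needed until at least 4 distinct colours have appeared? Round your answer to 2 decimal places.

6.42

With k distinct colours already seen, the next new one arrives after an expected 5/(5-k) draws.
Sum over k = 0,...,3: E = 5/5 + 5/4 + 5/3 + 5/2 = 6.417.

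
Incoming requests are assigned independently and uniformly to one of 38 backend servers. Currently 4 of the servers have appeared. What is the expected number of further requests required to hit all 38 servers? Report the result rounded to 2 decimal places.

The wait to go from k to k+1 distinct servers is geometric with mean 38/(38-k).
Sum over k = 4,...,37: E = 38/34 + 38/33 + 38/32 + ... + 38/2 + 38/1 = 156.492.

156.49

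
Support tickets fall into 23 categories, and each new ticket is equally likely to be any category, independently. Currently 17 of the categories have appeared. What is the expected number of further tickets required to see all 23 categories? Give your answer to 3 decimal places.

56.350

With k distinct categories already seen, the next new one takes an expected 23/(23-k) tickets.
Sum over k = 17,...,22: E = 23/6 + 23/5 + 23/4 + 23/3 + 23/2 + 23/1 = 56.3500.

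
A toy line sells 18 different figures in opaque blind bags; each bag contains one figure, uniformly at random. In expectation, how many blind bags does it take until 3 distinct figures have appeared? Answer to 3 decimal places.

3.184

Going from k to k+1 distinct takes a geometric number of blind bags with mean 18/(18-k).
Sum over k = 0,...,2: E = 18/18 + 18/17 + 18/16 = 3.1838.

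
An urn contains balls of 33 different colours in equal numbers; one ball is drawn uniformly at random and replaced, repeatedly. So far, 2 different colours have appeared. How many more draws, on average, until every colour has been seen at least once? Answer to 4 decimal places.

132.8991

With k distinct colours already seen, the next new one takes an expected 33/(33-k) draws.
Sum over k = 2,...,32: E = 33/31 + 33/30 + 33/29 + ... + 33/2 + 33/1 = 132.89909.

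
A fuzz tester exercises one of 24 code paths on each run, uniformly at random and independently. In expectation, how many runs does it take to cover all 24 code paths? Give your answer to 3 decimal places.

90.623

Split into phases: going from k distinct to k+1 distinct takes on average 24/(24-k) runs.
E[T] = 24/24 + 24/23 + 24/22 + ... + 24/2 + 24/1 = 24·H_{24}.
H_{24} = 3.7760, so E[T] = 90.6230.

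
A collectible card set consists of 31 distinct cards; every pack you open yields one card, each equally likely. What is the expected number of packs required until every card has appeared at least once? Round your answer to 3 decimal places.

124.845

The wait to go from k to k+1 distinct cards is geometric with mean 31/(31-k).
E[T] = 31/31 + 31/30 + 31/29 + ... + 31/2 + 31/1 = 31·H_{31}.
H_{31} = 4.0272, so E[T] = 124.8446.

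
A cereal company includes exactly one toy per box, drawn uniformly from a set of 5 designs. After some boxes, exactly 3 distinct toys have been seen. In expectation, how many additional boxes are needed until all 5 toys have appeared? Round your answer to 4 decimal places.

The wait to go from k to k+1 distinct toys is geometric with mean 5/(5-k).
Sum over k = 3,...,4: E = 5/2 + 5/1 = 7.50000.

7.5000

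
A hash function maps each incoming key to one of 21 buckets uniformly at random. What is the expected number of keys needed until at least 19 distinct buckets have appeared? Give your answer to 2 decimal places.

45.05

Going from k to k+1 distinct takes a geometric number of keys with mean 21/(21-k).
Sum over k = 0,...,18: E = 21/21 + 21/20 + 21/19 + ... + 21/4 + 21/3 = 45.053.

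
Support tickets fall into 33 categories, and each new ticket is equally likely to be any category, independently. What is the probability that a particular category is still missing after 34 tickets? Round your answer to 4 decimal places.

Each ticket misses the fixed category with probability (33-1)/33 = 32/33, independently.
P(still missing after 34) = (32/33)^34 = 0.35126.

0.3513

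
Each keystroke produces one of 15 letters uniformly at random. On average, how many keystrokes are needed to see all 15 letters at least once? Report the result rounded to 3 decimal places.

49.773

Split into phases: going from k distinct to k+1 distinct takes on average 15/(15-k) keystrokes.
E[T] = 15/15 + 15/14 + 15/13 + ... + 15/2 + 15/1 = 15·H_{15}.
H_{15} = 3.3182, so E[T] = 49.7734.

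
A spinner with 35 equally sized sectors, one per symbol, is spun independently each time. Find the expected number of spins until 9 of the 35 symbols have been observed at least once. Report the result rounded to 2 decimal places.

Going from k to k+1 distinct takes a geometric number of spins with mean 35/(35-k).
Sum over k = 0,...,8: E = 35/35 + 35/34 + 35/33 + ... + 35/28 + 35/27 = 10.233.

10.23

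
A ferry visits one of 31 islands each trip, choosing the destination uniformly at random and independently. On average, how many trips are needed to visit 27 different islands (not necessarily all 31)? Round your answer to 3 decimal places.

60.261

With k distinct islands already seen, the next new one arrives after an expected 31/(31-k) trips.
Sum over k = 0,...,26: E = 31/31 + 31/30 + 31/29 + ... + 31/6 + 31/5 = 60.2613.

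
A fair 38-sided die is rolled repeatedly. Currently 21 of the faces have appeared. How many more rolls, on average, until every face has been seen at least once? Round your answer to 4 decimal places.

From k distinct to k+1 distinct takes on average 38/(38-k) rolls.
Sum over k = 21,...,37: E = 38/17 + 38/16 + 38/15 + ... + 38/2 + 38/1 = 130.70300.

130.7030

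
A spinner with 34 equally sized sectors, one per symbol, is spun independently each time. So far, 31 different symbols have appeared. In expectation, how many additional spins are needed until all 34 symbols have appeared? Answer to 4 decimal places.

With k distinct symbols already seen, the next new one takes an expected 34/(34-k) spins.
Sum over k = 31,...,33: E = 34/3 + 34/2 + 34/1 = 62.33333.

62.3333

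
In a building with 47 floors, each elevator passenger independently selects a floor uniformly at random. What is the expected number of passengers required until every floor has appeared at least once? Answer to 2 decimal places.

208.58

After k distinct floors have appeared, the next passenger gives a new one with probability (47-k)/47, so the expected wait for the (k+1)-th is 47/(47-k).
E[T] = 47/47 + 47/46 + 47/45 + ... + 47/2 + 47/1 = 47·H_{47}.
H_{47} = 4.438, so E[T] = 208.584.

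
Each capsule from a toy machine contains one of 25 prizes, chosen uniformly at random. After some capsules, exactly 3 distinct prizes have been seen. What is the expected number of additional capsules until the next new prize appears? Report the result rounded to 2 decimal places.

The number of capsules until the next new prize is geometric with success probability 22/25, so its mean is 25/22.
E = 25/22 = 1.136.

1.14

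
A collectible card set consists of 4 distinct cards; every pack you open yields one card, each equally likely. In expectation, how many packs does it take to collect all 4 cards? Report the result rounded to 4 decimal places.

Split into phases: going from k distinct to k+1 distinct takes on average 4/(4-k) packs.
E[T] = 4/4 + 4/3 + 4/2 + 4/1 = 4·H_{4}.
H_{4} = 2.08333, so E[T] = 8.33333.

8.3333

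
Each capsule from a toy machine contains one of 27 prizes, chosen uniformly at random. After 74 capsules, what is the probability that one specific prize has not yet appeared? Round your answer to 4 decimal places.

0.0613

On each capsule the fixed prize fails to appear with probability 26/27.
P(still missing after 74) = (26/27)^74 = 0.06125.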